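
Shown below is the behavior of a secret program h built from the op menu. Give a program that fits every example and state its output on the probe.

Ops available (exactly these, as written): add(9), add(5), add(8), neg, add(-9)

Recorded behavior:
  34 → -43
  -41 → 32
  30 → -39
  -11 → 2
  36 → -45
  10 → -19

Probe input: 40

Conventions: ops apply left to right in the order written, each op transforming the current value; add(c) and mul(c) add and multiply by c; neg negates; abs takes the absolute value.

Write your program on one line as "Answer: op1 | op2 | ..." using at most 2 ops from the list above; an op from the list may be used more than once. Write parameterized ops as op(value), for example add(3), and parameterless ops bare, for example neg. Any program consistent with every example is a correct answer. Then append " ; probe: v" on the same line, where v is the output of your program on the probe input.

add(9) | neg ; probe: -49

Check, running the answer program on each example:
  34 -> 43 -> -43
  -41 -> -32 -> 32
  30 -> 39 -> -39
  -11 -> -2 -> 2
  36 -> 45 -> -45
  10 -> 19 -> -19
  probe: 40 -> 49 -> -49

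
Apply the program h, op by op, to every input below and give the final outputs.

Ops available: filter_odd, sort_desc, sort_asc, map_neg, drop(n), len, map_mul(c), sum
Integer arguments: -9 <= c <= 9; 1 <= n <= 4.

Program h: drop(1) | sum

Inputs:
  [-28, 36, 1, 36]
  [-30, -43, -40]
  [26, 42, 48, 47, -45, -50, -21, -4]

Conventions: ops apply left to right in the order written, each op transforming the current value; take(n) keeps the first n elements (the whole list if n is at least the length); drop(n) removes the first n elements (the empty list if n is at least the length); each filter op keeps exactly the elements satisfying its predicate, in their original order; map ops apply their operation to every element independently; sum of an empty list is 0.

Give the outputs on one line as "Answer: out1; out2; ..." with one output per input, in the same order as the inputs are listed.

Execution, op by op:
  [-28, 36, 1, 36] -> [36, 1, 36] -> 73
  [-30, -43, -40] -> [-43, -40] -> -83
  [26, 42, 48, 47, -45, -50, -21, -4] -> [42, 48, 47, -45, -50, -21, -4] -> 17

73; -83; 17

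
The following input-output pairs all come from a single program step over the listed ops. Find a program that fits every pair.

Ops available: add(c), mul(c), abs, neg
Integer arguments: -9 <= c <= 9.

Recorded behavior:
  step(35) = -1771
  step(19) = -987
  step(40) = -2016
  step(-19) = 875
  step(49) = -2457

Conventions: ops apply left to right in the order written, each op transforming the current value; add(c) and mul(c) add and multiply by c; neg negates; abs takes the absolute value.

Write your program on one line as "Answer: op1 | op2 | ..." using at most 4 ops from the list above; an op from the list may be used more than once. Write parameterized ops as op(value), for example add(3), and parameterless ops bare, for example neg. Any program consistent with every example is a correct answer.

neg | mul(-7) | add(8) | mul(-7)

Check, running the answer program on each example:
  35 -> -35 -> 245 -> 253 -> -1771
  19 -> -19 -> 133 -> 141 -> -987
  40 -> -40 -> 280 -> 288 -> -2016
  -19 -> 19 -> -133 -> -125 -> 875
  49 -> -49 -> 343 -> 351 -> -2457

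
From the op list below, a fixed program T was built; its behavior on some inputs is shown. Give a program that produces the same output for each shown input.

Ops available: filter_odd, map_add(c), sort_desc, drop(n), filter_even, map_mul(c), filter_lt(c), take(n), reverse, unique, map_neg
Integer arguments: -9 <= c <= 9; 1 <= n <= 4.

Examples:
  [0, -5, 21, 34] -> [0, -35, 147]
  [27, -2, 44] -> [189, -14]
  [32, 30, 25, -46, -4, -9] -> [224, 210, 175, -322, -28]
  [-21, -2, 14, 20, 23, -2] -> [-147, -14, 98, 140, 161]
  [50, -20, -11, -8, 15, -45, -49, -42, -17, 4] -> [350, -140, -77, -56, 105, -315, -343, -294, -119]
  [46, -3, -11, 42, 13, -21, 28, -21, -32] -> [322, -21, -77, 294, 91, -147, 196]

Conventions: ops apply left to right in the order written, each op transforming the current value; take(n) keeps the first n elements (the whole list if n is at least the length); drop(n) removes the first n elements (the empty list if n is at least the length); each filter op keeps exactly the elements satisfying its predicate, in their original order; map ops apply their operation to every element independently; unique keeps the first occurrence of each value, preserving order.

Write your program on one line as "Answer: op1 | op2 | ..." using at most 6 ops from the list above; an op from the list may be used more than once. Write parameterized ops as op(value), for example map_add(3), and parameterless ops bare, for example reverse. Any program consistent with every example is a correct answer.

map_neg | map_mul(-7) | reverse | drop(1) | reverse | unique

Check, running the answer program on each example:
  [0, -5, 21, 34] -> [0, 5, -21, -34] -> [0, -35, 147, 238] -> [238, 147, -35, 0] -> [147, -35, 0] -> [0, -35, 147] -> [0, -35, 147]
  [27, -2, 44] -> [-27, 2, -44] -> [189, -14, 308] -> [308, -14, 189] -> [-14, 189] -> [189, -14] -> [189, -14]
  [32, 30, 25, -46, -4, -9] -> [-32, -30, -25, 46, 4, 9] -> [224, 210, 175, -322, -28, -63] -> [-63, -28, -322, 175, 210, 224] -> [-28, -322, 175, 210, 224] -> [224, 210, 175, -322, -28] -> [224, 210, 175, -322, -28]
  [-21, -2, 14, 20, 23, -2] -> [21, 2, -14, -20, -23, 2] -> [-147, -14, 98, 140, 161, -14] -> [-14, 161, 140, 98, -14, -147] -> [161, 140, 98, -14, -147] -> [-147, -14, 98, 140, 161] -> [-147, -14, 98, 140, 161]
  [50, -20, -11, -8, 15, -45, -49, -42, -17, 4] -> [-50, 20, 11, 8, -15, 45, 49, 42, 17, -4] -> [350, -140, -77, -56, 105, -315, -343, -294, -119, 28] -> [28, -119, -294, -343, -315, 105, -56, -77, -140, 350] -> [-119, -294, -343, -315, 105, -56, -77, -140, 350] -> [350, -140, -77, -56, 105, -315, -343, -294, -119] -> [350, -140, -77, -56, 105, -315, -343, -294, -119]
  [46, -3, -11, 42, 13, -21, 28, -21, -32] -> [-46, 3, 11, -42, -13, 21, -28, 21, 32] -> [322, -21, -77, 294, 91, -147, 196, -147, -224] -> [-224, -147, 196, -147, 91, 294, -77, -21, 322] -> [-147, 196, -147, 91, 294, -77, -21, 322] -> [322, -21, -77, 294, 91, -147, 196, -147] -> [322, -21, -77, 294, 91, -147, 196]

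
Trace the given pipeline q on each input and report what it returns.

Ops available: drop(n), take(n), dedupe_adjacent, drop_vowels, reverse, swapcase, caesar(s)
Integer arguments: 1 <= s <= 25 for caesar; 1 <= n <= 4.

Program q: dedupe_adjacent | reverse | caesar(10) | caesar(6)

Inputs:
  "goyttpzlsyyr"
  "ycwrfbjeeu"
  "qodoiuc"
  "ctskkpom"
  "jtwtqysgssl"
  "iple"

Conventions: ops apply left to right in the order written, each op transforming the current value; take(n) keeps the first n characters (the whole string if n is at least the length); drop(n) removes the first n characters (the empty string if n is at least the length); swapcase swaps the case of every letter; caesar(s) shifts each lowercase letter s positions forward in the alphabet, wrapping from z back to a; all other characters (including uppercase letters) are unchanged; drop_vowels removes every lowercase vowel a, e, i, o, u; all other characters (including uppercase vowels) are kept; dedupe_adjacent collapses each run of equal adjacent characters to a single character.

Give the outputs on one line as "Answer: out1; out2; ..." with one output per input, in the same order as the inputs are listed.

Execution, op by op:
  "goyttpzlsyyr" -> "goytpzlsyr" -> "ryslzptyog" -> "bicvjzdiyq" -> "hoibpfjoew"
  "ycwrfbjeeu" -> "ycwrfbjeu" -> "uejbfrwcy" -> "eotlpbgmi" -> "kuzrvhmso"
  "qodoiuc" -> "qodoiuc" -> "cuiodoq" -> "mesynya" -> "skyeteg"
  "ctskkpom" -> "ctskpom" -> "mopkstc" -> "wyzucdm" -> "cefaijs"
  "jtwtqysgssl" -> "jtwtqysgsl" -> "lsgsyqtwtj" -> "vcqciadgdt" -> "biwiogjmjz"
  "iple" -> "iple" -> "elpi" -> "ovzs" -> "ubfy"

"hoibpfjoew"; "kuzrvhmso"; "skyeteg"; "cefaijs"; "biwiogjmjz"; "ubfy"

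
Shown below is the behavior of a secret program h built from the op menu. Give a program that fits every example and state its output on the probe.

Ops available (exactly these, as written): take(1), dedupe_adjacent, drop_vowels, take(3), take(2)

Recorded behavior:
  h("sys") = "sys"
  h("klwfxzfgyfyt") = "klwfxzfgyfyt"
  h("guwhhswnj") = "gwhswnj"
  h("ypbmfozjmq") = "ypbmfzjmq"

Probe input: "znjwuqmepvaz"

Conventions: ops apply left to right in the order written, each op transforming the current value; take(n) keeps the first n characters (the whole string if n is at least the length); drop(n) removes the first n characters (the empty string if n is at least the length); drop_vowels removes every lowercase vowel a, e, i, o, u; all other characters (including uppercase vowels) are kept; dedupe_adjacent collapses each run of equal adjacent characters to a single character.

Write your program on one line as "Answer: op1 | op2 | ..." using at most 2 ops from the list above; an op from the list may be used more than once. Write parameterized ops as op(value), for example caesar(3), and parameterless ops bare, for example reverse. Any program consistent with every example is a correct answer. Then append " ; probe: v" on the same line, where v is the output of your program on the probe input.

drop_vowels | dedupe_adjacent ; probe: "znjwqmpvz"

Check, running the answer program on each example:
  "sys" -> "sys" -> "sys"
  "klwfxzfgyfyt" -> "klwfxzfgyfyt" -> "klwfxzfgyfyt"
  "guwhhswnj" -> "gwhhswnj" -> "gwhswnj"
  "ypbmfozjmq" -> "ypbmfzjmq" -> "ypbmfzjmq"
  probe: "znjwuqmepvaz" -> "znjwqmpvz" -> "znjwqmpvz"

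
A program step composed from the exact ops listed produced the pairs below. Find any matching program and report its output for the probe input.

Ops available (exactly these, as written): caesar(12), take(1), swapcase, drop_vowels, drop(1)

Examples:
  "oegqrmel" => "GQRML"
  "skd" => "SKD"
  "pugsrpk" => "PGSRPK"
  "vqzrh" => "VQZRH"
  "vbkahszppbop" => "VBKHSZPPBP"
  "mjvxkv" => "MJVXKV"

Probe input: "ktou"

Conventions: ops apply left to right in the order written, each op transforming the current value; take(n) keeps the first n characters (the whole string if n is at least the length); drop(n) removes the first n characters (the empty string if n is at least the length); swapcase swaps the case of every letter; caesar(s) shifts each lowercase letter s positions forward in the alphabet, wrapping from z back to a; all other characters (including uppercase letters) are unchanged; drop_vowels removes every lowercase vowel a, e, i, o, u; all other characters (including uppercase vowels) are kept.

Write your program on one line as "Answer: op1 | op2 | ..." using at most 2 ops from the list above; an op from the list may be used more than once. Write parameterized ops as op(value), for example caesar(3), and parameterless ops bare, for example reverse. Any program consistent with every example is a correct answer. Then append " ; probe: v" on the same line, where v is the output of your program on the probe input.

drop_vowels | swapcase ; probe: "KT"

Check, running the answer program on each example:
  "oegqrmel" -> "gqrml" -> "GQRML"
  "skd" -> "skd" -> "SKD"
  "pugsrpk" -> "pgsrpk" -> "PGSRPK"
  "vqzrh" -> "vqzrh" -> "VQZRH"
  "vbkahszppbop" -> "vbkhszppbp" -> "VBKHSZPPBP"
  "mjvxkv" -> "mjvxkv" -> "MJVXKV"
  probe: "ktou" -> "kt" -> "KT"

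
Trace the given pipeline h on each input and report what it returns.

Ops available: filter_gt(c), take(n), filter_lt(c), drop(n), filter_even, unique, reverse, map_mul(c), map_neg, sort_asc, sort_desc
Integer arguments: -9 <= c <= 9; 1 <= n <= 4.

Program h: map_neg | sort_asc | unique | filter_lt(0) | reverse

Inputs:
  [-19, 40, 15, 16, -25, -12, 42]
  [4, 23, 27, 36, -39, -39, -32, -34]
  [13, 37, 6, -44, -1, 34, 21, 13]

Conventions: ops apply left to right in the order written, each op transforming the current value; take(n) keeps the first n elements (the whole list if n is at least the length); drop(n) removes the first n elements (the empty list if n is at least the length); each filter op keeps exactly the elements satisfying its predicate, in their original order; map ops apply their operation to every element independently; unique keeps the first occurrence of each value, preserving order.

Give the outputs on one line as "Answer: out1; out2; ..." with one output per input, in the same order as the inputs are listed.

Execution, op by op:
  [-19, 40, 15, 16, -25, -12, 42] -> [19, -40, -15, -16, 25, 12, -42] -> [-42, -40, -16, -15, 12, 19, 25] -> [-42, -40, -16, -15, 12, 19, 25] -> [-42, -40, -16, -15] -> [-15, -16, -40, -42]
  [4, 23, 27, 36, -39, -39, -32, -34] -> [-4, -23, -27, -36, 39, 39, 32, 34] -> [-36, -27, -23, -4, 32, 34, 39, 39] -> [-36, -27, -23, -4, 32, 34, 39] -> [-36, -27, -23, -4] -> [-4, -23, -27, -36]
  [13, 37, 6, -44, -1, 34, 21, 13] -> [-13, -37, -6, 44, 1, -34, -21, -13] -> [-37, -34, -21, -13, -13, -6, 1, 44] -> [-37, -34, -21, -13, -6, 1, 44] -> [-37, -34, -21, -13, -6] -> [-6, -13, -21, -34, -37]

[-15, -16, -40, -42]; [-4, -23, -27, -36]; [-6, -13, -21, -34, -37]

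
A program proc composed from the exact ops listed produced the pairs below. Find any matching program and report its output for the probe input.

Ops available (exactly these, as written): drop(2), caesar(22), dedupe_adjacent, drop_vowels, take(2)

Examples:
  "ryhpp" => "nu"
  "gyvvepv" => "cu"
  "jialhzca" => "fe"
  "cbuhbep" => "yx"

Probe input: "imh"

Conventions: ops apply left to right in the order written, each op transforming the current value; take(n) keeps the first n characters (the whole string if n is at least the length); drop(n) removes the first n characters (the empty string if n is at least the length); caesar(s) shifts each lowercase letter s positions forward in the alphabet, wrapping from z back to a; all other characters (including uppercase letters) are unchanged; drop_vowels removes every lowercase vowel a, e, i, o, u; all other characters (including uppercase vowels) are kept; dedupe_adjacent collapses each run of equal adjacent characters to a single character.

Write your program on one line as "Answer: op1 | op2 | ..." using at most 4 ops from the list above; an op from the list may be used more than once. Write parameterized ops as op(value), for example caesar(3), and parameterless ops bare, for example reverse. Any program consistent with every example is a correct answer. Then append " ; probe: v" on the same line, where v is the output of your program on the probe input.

dedupe_adjacent | take(2) | caesar(22) ; probe: "ei"

Check, running the answer program on each example:
  "ryhpp" -> "ryhp" -> "ry" -> "nu"
  "gyvvepv" -> "gyvepv" -> "gy" -> "cu"
  "jialhzca" -> "jialhzca" -> "ji" -> "fe"
  "cbuhbep" -> "cbuhbep" -> "cb" -> "yx"
  probe: "imh" -> "imh" -> "im" -> "ei"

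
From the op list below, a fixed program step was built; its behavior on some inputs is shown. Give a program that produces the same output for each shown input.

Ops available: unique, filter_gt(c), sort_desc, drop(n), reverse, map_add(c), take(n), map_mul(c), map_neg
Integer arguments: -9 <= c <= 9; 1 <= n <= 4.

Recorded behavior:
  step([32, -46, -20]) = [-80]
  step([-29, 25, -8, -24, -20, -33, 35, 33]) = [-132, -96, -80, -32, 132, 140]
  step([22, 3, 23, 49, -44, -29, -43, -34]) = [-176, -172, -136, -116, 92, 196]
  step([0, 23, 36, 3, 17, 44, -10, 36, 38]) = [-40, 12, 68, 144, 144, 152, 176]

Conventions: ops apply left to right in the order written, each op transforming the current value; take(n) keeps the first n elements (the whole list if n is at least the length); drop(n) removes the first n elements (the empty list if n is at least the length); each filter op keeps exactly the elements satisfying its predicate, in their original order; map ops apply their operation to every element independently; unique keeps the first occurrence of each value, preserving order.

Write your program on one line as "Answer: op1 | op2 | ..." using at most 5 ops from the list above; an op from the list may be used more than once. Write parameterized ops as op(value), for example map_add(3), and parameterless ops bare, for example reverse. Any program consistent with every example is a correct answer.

drop(2) | sort_desc | map_mul(4) | reverse

Check, running the answer program on each example:
  [32, -46, -20] -> [-20] -> [-20] -> [-80] -> [-80]
  [-29, 25, -8, -24, -20, -33, 35, 33] -> [-8, -24, -20, -33, 35, 33] -> [35, 33, -8, -20, -24, -33] -> [140, 132, -32, -80, -96, -132] -> [-132, -96, -80, -32, 132, 140]
  [22, 3, 23, 49, -44, -29, -43, -34] -> [23, 49, -44, -29, -43, -34] -> [49, 23, -29, -34, -43, -44] -> [196, 92, -116, -136, -172, -176] -> [-176, -172, -136, -116, 92, 196]
  [0, 23, 36, 3, 17, 44, -10, 36, 38] -> [36, 3, 17, 44, -10, 36, 38] -> [44, 38, 36, 36, 17, 3, -10] -> [176, 152, 144, 144, 68, 12, -40] -> [-40, 12, 68, 144, 144, 152, 176]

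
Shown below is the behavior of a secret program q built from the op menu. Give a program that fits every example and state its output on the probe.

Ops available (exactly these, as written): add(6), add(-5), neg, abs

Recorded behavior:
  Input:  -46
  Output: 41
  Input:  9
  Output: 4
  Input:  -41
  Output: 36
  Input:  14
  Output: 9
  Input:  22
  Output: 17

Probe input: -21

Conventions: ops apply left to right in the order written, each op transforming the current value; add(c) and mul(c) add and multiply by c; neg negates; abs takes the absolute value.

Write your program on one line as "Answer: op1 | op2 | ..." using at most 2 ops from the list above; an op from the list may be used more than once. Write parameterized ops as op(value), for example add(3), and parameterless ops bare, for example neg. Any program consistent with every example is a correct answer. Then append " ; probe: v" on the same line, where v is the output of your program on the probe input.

abs | add(-5) ; probe: 16

Check, running the answer program on each example:
  -46 -> 46 -> 41
  9 -> 9 -> 4
  -41 -> 41 -> 36
  14 -> 14 -> 9
  22 -> 22 -> 17
  probe: -21 -> 21 -> 16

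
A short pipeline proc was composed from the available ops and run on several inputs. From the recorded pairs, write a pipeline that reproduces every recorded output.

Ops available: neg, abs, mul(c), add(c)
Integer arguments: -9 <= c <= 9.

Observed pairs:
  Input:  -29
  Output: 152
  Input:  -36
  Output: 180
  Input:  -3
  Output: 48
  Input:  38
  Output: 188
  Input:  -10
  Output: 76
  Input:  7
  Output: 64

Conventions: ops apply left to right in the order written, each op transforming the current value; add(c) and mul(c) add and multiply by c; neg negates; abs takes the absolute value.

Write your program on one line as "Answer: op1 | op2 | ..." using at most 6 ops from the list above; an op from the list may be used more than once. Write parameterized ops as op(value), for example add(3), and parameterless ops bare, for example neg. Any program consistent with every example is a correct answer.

abs | neg | add(-9) | mul(4) | neg

Check, running the answer program on each example:
  -29 -> 29 -> -29 -> -38 -> -152 -> 152
  -36 -> 36 -> -36 -> -45 -> -180 -> 180
  -3 -> 3 -> -3 -> -12 -> -48 -> 48
  38 -> 38 -> -38 -> -47 -> -188 -> 188
  -10 -> 10 -> -10 -> -19 -> -76 -> 76
  7 -> 7 -> -7 -> -16 -> -64 -> 64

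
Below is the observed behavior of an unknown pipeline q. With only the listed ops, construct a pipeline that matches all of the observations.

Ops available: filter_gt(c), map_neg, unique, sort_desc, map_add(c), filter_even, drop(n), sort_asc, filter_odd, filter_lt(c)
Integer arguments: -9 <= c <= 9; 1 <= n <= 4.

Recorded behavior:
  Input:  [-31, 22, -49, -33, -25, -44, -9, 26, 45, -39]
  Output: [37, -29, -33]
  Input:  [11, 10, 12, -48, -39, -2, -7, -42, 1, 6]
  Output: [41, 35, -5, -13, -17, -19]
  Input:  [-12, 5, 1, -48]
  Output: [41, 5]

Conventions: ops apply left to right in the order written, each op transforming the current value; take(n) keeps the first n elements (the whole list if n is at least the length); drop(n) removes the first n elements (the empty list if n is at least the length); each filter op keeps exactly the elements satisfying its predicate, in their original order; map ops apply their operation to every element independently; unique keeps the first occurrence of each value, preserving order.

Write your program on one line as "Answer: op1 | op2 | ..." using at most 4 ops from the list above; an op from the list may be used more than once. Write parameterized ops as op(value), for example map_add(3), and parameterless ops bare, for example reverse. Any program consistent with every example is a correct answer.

map_neg | map_add(-7) | filter_odd | sort_desc

Check, running the answer program on each example:
  [-31, 22, -49, -33, -25, -44, -9, 26, 45, -39] -> [31, -22, 49, 33, 25, 44, 9, -26, -45, 39] -> [24, -29, 42, 26, 18, 37, 2, -33, -52, 32] -> [-29, 37, -33] -> [37, -29, -33]
  [11, 10, 12, -48, -39, -2, -7, -42, 1, 6] -> [-11, -10, -12, 48, 39, 2, 7, 42, -1, -6] -> [-18, -17, -19, 41, 32, -5, 0, 35, -8, -13] -> [-17, -19, 41, -5, 35, -13] -> [41, 35, -5, -13, -17, -19]
  [-12, 5, 1, -48] -> [12, -5, -1, 48] -> [5, -12, -8, 41] -> [5, 41] -> [41, 5]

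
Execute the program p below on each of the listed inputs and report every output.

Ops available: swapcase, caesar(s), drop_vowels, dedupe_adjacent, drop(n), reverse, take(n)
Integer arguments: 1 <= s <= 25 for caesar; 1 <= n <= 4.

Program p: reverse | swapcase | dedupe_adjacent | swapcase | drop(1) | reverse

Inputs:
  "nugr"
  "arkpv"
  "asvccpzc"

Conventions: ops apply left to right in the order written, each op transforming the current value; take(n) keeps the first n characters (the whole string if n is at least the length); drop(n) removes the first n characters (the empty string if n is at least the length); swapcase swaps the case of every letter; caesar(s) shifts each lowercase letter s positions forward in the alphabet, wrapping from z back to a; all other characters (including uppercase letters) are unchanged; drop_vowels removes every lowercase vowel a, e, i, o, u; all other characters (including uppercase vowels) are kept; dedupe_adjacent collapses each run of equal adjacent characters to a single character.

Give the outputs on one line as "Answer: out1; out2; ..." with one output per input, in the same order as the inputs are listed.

"nug"; "arkp"; "asvcpz"

Execution, op by op:
  "nugr" -> "rgun" -> "RGUN" -> "RGUN" -> "rgun" -> "gun" -> "nug"
  "arkpv" -> "vpkra" -> "VPKRA" -> "VPKRA" -> "vpkra" -> "pkra" -> "arkp"
  "asvccpzc" -> "czpccvsa" -> "CZPCCVSA" -> "CZPCVSA" -> "czpcvsa" -> "zpcvsa" -> "asvcpz"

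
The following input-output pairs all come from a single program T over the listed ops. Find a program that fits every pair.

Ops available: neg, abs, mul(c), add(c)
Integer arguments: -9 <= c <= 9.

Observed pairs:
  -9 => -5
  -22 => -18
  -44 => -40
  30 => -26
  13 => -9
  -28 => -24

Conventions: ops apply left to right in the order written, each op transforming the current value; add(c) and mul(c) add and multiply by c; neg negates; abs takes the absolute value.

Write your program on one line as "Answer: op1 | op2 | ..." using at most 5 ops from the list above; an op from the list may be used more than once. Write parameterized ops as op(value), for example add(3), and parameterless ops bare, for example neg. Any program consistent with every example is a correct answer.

abs | add(-5) | add(1) | neg

Check, running the answer program on each example:
  -9 -> 9 -> 4 -> 5 -> -5
  -22 -> 22 -> 17 -> 18 -> -18
  -44 -> 44 -> 39 -> 40 -> -40
  30 -> 30 -> 25 -> 26 -> -26
  13 -> 13 -> 8 -> 9 -> -9
  -28 -> 28 -> 23 -> 24 -> -24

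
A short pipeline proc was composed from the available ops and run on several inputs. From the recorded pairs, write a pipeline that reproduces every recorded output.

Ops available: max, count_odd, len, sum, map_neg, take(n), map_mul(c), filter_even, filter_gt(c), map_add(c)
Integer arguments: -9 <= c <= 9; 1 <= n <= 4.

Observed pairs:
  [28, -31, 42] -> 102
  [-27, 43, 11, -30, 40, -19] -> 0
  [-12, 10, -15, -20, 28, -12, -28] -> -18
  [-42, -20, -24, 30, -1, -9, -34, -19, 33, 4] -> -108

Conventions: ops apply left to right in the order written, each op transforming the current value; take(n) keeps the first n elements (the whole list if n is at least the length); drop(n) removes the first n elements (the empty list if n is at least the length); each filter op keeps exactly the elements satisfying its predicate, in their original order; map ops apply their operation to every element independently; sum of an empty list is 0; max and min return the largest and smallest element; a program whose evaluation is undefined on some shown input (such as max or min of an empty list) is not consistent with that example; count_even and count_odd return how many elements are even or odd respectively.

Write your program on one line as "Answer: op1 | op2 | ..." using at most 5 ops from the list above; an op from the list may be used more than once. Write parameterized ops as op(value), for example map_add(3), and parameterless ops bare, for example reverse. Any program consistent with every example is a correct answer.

take(1) | map_add(6) | filter_even | map_mul(3) | sum

Check, running the answer program on each example:
  [28, -31, 42] -> [28] -> [34] -> [34] -> [102] -> 102
  [-27, 43, 11, -30, 40, -19] -> [-27] -> [-21] -> [] -> [] -> 0
  [-12, 10, -15, -20, 28, -12, -28] -> [-12] -> [-6] -> [-6] -> [-18] -> -18
  [-42, -20, -24, 30, -1, -9, -34, -19, 33, 4] -> [-42] -> [-36] -> [-36] -> [-108] -> -108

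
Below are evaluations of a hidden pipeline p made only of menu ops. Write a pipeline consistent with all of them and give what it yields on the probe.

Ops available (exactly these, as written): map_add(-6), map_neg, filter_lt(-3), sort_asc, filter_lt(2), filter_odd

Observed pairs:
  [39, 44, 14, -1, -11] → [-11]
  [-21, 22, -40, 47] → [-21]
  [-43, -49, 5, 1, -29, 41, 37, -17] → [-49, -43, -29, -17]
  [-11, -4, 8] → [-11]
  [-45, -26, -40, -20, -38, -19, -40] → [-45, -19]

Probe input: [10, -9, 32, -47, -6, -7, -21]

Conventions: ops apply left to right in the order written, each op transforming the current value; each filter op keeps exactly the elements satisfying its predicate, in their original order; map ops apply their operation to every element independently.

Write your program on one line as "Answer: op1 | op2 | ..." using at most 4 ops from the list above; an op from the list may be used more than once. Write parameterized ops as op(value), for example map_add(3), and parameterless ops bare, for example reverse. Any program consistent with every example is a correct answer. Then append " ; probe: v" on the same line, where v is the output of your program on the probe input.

sort_asc | filter_odd | filter_lt(-3) ; probe: [-47, -21, -9, -7]

Check, running the answer program on each example:
  [39, 44, 14, -1, -11] -> [-11, -1, 14, 39, 44] -> [-11, -1, 39] -> [-11]
  [-21, 22, -40, 47] -> [-40, -21, 22, 47] -> [-21, 47] -> [-21]
  [-43, -49, 5, 1, -29, 41, 37, -17] -> [-49, -43, -29, -17, 1, 5, 37, 41] -> [-49, -43, -29, -17, 1, 5, 37, 41] -> [-49, -43, -29, -17]
  [-11, -4, 8] -> [-11, -4, 8] -> [-11] -> [-11]
  [-45, -26, -40, -20, -38, -19, -40] -> [-45, -40, -40, -38, -26, -20, -19] -> [-45, -19] -> [-45, -19]
  probe: [10, -9, 32, -47, -6, -7, -21] -> [-47, -21, -9, -7, -6, 10, 32] -> [-47, -21, -9, -7] -> [-47, -21, -9, -7]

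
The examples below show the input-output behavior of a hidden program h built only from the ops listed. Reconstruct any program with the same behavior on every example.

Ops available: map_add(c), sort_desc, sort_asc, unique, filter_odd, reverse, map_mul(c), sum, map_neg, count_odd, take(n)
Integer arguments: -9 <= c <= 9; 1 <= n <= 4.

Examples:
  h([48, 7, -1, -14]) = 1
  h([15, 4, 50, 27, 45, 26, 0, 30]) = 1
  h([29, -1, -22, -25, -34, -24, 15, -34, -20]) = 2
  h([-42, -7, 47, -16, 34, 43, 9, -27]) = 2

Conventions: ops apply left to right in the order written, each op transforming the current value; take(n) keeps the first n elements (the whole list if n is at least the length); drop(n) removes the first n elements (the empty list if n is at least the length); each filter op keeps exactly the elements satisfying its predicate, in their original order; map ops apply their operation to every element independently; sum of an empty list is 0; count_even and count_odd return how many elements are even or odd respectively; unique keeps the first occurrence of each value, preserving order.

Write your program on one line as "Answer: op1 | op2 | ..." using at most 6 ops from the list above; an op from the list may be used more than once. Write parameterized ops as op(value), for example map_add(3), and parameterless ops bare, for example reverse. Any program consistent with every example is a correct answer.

sort_desc | map_add(8) | take(2) | sort_asc | count_odd

Check, running the answer program on each example:
  [48, 7, -1, -14] -> [48, 7, -1, -14] -> [56, 15, 7, -6] -> [56, 15] -> [15, 56] -> 1
  [15, 4, 50, 27, 45, 26, 0, 30] -> [50, 45, 30, 27, 26, 15, 4, 0] -> [58, 53, 38, 35, 34, 23, 12, 8] -> [58, 53] -> [53, 58] -> 1
  [29, -1, -22, -25, -34, -24, 15, -34, -20] -> [29, 15, -1, -20, -22, -24, -25, -34, -34] -> [37, 23, 7, -12, -14, -16, -17, -26, -26] -> [37, 23] -> [23, 37] -> 2
  [-42, -7, 47, -16, 34, 43, 9, -27] -> [47, 43, 34, 9, -7, -16, -27, -42] -> [55, 51, 42, 17, 1, -8, -19, -34] -> [55, 51] -> [51, 55] -> 2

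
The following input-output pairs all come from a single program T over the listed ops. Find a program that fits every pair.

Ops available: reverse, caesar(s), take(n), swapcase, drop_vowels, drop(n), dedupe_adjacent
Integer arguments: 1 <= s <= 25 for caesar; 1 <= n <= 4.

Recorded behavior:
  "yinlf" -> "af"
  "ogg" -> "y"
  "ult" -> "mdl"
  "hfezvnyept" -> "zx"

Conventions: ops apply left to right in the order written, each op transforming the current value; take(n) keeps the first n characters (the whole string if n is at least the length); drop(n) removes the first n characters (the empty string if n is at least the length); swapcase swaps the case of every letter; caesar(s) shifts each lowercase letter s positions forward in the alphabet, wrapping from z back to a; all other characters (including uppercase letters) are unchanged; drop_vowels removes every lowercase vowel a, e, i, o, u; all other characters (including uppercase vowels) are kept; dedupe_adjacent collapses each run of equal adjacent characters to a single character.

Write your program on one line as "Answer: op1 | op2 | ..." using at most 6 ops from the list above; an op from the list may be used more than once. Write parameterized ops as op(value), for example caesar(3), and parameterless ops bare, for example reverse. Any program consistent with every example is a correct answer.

caesar(18) | take(3) | caesar(24) | drop_vowels | caesar(2) | dedupe_adjacent

Check, running the answer program on each example:
  "yinlf" -> "qafdx" -> "qaf" -> "oyd" -> "yd" -> "af" -> "af"
  "ogg" -> "gyy" -> "gyy" -> "eww" -> "ww" -> "yy" -> "y"
  "ult" -> "mdl" -> "mdl" -> "kbj" -> "kbj" -> "mdl" -> "mdl"
  "hfezvnyept" -> "zxwrnfqwhl" -> "zxw" -> "xvu" -> "xv" -> "zx" -> "zx"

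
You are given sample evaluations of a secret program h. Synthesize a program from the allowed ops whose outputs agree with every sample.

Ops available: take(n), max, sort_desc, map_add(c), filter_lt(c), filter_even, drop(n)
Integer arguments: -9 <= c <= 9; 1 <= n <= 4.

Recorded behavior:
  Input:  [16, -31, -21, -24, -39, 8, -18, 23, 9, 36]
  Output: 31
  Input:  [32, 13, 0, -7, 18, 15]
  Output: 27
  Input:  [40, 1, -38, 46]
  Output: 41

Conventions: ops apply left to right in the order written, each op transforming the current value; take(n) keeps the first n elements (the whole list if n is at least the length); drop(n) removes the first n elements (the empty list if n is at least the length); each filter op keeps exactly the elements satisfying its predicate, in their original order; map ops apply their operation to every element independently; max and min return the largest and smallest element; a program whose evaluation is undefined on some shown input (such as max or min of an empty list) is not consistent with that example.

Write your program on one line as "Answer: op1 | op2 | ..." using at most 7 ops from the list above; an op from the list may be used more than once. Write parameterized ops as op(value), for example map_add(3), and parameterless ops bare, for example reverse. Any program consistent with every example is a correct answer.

map_add(6) | map_add(-9) | map_add(-6) | map_add(-2) | map_add(6) | max

Check, running the answer program on each example:
  [16, -31, -21, -24, -39, 8, -18, 23, 9, 36] -> [22, -25, -15, -18, -33, 14, -12, 29, 15, 42] -> [13, -34, -24, -27, -42, 5, -21, 20, 6, 33] -> [7, -40, -30, -33, -48, -1, -27, 14, 0, 27] -> [5, -42, -32, -35, -50, -3, -29, 12, -2, 25] -> [11, -36, -26, -29, -44, 3, -23, 18, 4, 31] -> 31
  [32, 13, 0, -7, 18, 15] -> [38, 19, 6, -1, 24, 21] -> [29, 10, -3, -10, 15, 12] -> [23, 4, -9, -16, 9, 6] -> [21, 2, -11, -18, 7, 4] -> [27, 8, -5, -12, 13, 10] -> 27
  [40, 1, -38, 46] -> [46, 7, -32, 52] -> [37, -2, -41, 43] -> [31, -8, -47, 37] -> [29, -10, -49, 35] -> [35, -4, -43, 41] -> 41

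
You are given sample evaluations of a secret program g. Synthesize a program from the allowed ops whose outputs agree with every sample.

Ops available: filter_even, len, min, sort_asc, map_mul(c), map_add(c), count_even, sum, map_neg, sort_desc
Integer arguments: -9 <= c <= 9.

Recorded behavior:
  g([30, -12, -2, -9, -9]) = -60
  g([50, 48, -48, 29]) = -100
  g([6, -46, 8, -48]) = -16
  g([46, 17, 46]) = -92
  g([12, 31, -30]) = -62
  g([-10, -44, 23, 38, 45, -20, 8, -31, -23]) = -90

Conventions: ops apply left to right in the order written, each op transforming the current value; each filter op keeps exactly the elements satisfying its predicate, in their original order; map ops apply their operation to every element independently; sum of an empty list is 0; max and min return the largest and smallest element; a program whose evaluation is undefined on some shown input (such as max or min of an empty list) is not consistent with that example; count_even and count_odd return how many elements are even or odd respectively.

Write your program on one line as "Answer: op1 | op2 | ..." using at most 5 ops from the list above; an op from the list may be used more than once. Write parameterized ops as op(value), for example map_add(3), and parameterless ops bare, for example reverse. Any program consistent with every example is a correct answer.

sort_desc | sort_asc | map_mul(-2) | min

Check, running the answer program on each example:
  [30, -12, -2, -9, -9] -> [30, -2, -9, -9, -12] -> [-12, -9, -9, -2, 30] -> [24, 18, 18, 4, -60] -> -60
  [50, 48, -48, 29] -> [50, 48, 29, -48] -> [-48, 29, 48, 50] -> [96, -58, -96, -100] -> -100
  [6, -46, 8, -48] -> [8, 6, -46, -48] -> [-48, -46, 6, 8] -> [96, 92, -12, -16] -> -16
  [46, 17, 46] -> [46, 46, 17] -> [17, 46, 46] -> [-34, -92, -92] -> -92
  [12, 31, -30] -> [31, 12, -30] -> [-30, 12, 31] -> [60, -24, -62] -> -62
  [-10, -44, 23, 38, 45, -20, 8, -31, -23] -> [45, 38, 23, 8, -10, -20, -23, -31, -44] -> [-44, -31, -23, -20, -10, 8, 23, 38, 45] -> [88, 62, 46, 40, 20, -16, -46, -76, -90] -> -90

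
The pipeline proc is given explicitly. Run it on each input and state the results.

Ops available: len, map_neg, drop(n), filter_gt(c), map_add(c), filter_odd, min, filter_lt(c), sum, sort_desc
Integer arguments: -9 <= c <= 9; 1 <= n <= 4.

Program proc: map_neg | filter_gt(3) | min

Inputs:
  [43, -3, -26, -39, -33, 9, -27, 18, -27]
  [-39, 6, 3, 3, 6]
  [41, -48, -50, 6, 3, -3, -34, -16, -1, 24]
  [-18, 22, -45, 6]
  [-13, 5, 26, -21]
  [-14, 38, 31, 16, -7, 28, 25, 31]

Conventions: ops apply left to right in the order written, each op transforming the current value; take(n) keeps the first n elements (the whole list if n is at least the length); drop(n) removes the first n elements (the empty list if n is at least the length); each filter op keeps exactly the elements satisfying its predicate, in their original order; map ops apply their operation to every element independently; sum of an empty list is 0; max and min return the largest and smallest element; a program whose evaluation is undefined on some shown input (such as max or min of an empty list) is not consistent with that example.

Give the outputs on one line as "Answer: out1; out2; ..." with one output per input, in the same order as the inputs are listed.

26; 39; 16; 18; 13; 7

Execution, op by op:
  [43, -3, -26, -39, -33, 9, -27, 18, -27] -> [-43, 3, 26, 39, 33, -9, 27, -18, 27] -> [26, 39, 33, 27, 27] -> 26
  [-39, 6, 3, 3, 6] -> [39, -6, -3, -3, -6] -> [39] -> 39
  [41, -48, -50, 6, 3, -3, -34, -16, -1, 24] -> [-41, 48, 50, -6, -3, 3, 34, 16, 1, -24] -> [48, 50, 34, 16] -> 16
  [-18, 22, -45, 6] -> [18, -22, 45, -6] -> [18, 45] -> 18
  [-13, 5, 26, -21] -> [13, -5, -26, 21] -> [13, 21] -> 13
  [-14, 38, 31, 16, -7, 28, 25, 31] -> [14, -38, -31, -16, 7, -28, -25, -31] -> [14, 7] -> 7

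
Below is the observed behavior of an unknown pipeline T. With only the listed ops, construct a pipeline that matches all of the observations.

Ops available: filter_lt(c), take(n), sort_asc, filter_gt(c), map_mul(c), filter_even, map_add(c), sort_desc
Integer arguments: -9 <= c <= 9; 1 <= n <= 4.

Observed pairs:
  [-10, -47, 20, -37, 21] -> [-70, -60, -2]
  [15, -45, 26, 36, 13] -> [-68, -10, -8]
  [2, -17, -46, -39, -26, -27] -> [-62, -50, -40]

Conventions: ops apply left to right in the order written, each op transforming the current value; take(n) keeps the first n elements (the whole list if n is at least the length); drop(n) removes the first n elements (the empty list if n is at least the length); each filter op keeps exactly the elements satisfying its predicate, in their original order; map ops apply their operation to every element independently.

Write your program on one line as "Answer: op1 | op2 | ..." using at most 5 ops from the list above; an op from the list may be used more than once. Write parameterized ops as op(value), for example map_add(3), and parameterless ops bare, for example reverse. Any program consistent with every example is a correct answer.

map_add(-7) | sort_asc | map_add(-9) | map_add(-7) | filter_even

Check, running the answer program on each example:
  [-10, -47, 20, -37, 21] -> [-17, -54, 13, -44, 14] -> [-54, -44, -17, 13, 14] -> [-63, -53, -26, 4, 5] -> [-70, -60, -33, -3, -2] -> [-70, -60, -2]
  [15, -45, 26, 36, 13] -> [8, -52, 19, 29, 6] -> [-52, 6, 8, 19, 29] -> [-61, -3, -1, 10, 20] -> [-68, -10, -8, 3, 13] -> [-68, -10, -8]
  [2, -17, -46, -39, -26, -27] -> [-5, -24, -53, -46, -33, -34] -> [-53, -46, -34, -33, -24, -5] -> [-62, -55, -43, -42, -33, -14] -> [-69, -62, -50, -49, -40, -21] -> [-62, -50, -40]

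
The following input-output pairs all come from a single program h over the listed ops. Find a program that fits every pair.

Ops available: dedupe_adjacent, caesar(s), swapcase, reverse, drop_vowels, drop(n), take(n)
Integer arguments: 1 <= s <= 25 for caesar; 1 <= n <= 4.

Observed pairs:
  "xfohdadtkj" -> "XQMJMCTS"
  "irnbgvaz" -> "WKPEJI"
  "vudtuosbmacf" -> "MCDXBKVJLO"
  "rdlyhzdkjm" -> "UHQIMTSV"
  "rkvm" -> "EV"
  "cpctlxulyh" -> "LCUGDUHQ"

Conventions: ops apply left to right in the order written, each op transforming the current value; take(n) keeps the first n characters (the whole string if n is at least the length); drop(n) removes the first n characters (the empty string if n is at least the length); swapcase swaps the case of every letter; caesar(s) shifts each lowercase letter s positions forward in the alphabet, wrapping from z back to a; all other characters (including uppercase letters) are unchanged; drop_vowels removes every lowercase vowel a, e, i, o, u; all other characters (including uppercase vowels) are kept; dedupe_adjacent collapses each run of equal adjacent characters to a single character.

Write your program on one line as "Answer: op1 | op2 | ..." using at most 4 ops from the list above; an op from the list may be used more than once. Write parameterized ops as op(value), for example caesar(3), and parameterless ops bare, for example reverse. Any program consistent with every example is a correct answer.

caesar(9) | drop(2) | swapcase

Check, running the answer program on each example:
  "xfohdadtkj" -> "goxqmjmcts" -> "xqmjmcts" -> "XQMJMCTS"
  "irnbgvaz" -> "rawkpeji" -> "wkpeji" -> "WKPEJI"
  "vudtuosbmacf" -> "edmcdxbkvjlo" -> "mcdxbkvjlo" -> "MCDXBKVJLO"
  "rdlyhzdkjm" -> "amuhqimtsv" -> "uhqimtsv" -> "UHQIMTSV"
  "rkvm" -> "atev" -> "ev" -> "EV"
  "cpctlxulyh" -> "lylcugduhq" -> "lcugduhq" -> "LCUGDUHQ"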